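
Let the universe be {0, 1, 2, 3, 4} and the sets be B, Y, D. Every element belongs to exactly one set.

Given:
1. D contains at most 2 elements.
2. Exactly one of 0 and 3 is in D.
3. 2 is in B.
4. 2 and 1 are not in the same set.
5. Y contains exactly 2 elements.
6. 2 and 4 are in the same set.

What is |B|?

2

From (3): 2 ∈ B.
(4): 1 ∉ B.
(6): 4 matches 2: 4 ∈ B.
Suppose 0 ∈ B: no assignment then satisfies all the clues, so 0 ∉ B.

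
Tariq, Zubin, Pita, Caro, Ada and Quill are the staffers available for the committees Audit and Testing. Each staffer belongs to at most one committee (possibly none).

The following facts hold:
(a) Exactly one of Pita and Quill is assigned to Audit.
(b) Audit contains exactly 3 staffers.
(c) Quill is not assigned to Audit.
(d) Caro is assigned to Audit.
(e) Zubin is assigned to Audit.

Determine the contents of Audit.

Audit = {Caro, Pita, Zubin}

From (c): Quill ∉ Audit.
From (d): Caro ∈ Audit.
From (e): Zubin ∈ Audit.
(a) (exactly one): Pita ∈ Audit.
(b): Audit already has 3, so the rest are out.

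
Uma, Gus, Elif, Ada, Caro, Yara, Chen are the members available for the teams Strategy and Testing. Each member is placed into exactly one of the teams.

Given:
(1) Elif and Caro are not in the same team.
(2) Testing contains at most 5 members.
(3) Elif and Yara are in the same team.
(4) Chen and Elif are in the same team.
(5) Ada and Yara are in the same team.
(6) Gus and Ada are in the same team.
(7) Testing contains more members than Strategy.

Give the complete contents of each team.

Strategy = {Caro, Uma}; Testing = {Ada, Chen, Elif, Gus, Yara}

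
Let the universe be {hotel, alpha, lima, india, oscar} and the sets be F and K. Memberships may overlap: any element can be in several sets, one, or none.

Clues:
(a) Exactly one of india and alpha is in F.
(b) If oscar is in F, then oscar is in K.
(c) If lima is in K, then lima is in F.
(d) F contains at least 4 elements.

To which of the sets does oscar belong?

oscar: F, K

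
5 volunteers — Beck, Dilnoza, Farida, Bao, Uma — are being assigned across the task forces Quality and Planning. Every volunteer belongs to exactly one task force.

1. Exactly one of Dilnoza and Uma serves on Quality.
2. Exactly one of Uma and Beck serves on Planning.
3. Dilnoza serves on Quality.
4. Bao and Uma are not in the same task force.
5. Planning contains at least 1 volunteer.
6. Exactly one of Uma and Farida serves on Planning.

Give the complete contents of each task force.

Quality = {Bao, Beck, Dilnoza, Farida}; Planning = {Uma}

From (3): Dilnoza ∈ Quality.
(1) (exactly one): Uma ∉ Quality.
Only one task force left: Uma ∈ Planning.
(2) (exactly one): Beck ∉ Planning.
(4): Bao ∉ Planning.
(6) (exactly one): Farida ∉ Planning.
Only one task force left: Beck ∈ Quality.
Only one task force left: Farida ∈ Quality.
Only one task force left: Bao ∈ Quality.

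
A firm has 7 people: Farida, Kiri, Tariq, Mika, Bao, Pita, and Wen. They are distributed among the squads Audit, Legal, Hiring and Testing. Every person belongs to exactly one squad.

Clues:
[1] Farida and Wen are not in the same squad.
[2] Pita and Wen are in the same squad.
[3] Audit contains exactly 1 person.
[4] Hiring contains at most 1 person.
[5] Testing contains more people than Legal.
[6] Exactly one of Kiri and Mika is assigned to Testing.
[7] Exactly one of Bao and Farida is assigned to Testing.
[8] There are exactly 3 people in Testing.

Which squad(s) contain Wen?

Wen: Legal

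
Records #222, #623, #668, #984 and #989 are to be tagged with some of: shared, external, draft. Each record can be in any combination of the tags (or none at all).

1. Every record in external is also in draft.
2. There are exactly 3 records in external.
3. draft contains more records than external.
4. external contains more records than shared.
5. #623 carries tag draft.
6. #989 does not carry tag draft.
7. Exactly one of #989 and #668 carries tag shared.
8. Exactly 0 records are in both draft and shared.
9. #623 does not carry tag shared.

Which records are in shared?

From (5): #623 ∈ draft.
From (6): #989 ∉ draft.
From (9): #623 ∉ shared.
(1) contrapositive: #989 ∉ external.
Suppose #222 ∈ shared: no assignment then satisfies all the clues, so #222 ∉ shared.

shared = {#989}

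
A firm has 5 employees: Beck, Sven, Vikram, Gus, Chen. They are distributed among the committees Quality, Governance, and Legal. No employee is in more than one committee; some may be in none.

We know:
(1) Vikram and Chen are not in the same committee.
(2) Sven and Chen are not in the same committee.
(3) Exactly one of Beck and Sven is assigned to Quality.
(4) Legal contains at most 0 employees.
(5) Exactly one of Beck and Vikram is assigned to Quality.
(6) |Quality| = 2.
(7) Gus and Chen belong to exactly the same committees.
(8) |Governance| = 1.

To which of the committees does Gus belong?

Gus: none

(4): Legal already has 0, so the rest are out.
Suppose Gus ∈ Quality: no assignment then satisfies all the clues, so Gus ∉ Quality.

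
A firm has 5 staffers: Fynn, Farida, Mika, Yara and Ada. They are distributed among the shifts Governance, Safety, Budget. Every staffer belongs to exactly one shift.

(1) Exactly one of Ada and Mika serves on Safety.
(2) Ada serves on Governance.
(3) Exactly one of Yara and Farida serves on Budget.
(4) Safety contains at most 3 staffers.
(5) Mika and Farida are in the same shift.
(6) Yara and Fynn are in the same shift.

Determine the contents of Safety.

From (2): Ada ∈ Governance.
(1) (exactly one): Mika ∈ Safety.
(5): Farida matches Mika: Farida ∉ Governance.
(5): Farida matches Mika: Farida ∈ Safety.
(3) (exactly one): Yara ∈ Budget.
(6): Fynn matches Yara: Fynn ∉ Governance.
(6): Fynn matches Yara: Fynn ∉ Safety.
(6): Fynn matches Yara: Fynn ∈ Budget.

Safety = {Farida, Mika}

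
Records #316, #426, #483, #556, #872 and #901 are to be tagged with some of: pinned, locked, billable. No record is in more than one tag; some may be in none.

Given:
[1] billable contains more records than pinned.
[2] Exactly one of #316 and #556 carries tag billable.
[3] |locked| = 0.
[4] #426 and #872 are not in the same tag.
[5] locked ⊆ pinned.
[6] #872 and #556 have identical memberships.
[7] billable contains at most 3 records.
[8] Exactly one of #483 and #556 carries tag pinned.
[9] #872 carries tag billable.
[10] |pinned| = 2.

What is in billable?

From (9): #872 ∈ billable.
(3): locked already has 0, so the rest are out.
(4): #426 ∉ billable.
(6): #556 matches #872: #556 ∉ pinned.
(6): #556 matches #872: #556 ∈ billable.
(8) (exactly one): #483 ∈ pinned.
(2) (exactly one): #316 ∉ billable.
Suppose #901 ∉ billable: no assignment then satisfies all the clues, so #901 ∈ billable.

billable = {#556, #872, #901}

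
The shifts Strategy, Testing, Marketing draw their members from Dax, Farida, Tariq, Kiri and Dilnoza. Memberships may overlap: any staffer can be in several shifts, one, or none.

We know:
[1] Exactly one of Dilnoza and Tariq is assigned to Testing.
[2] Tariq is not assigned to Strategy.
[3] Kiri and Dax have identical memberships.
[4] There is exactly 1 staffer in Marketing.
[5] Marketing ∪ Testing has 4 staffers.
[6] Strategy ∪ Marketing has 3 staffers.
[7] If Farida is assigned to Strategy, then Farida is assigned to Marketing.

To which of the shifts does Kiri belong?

Kiri: Strategy, Testing

From (2): Tariq ∉ Strategy.
Suppose Kiri ∉ Strategy: no assignment then satisfies all the clues, so Kiri ∈ Strategy.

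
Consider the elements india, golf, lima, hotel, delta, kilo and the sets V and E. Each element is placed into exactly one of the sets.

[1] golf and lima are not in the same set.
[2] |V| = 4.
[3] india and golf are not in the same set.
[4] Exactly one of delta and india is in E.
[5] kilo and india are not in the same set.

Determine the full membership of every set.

V = {delta, golf, hotel, kilo}; E = {india, lima}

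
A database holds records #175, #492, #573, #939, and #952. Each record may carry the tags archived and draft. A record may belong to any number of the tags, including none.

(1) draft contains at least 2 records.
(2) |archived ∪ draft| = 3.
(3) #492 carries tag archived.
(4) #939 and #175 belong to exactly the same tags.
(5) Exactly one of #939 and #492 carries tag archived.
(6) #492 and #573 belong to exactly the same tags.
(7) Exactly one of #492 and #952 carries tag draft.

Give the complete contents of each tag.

From (3): #492 ∈ archived.
(5) (exactly one): #939 ∉ archived.
(6): #573 matches #492: #573 ∈ archived.
(4): #175 matches #939: #175 ∉ archived.
Suppose #175 ∈ draft: no assignment then satisfies all the clues, so #175 ∉ draft.

archived = {#492, #573, #952}; draft = {#492, #573}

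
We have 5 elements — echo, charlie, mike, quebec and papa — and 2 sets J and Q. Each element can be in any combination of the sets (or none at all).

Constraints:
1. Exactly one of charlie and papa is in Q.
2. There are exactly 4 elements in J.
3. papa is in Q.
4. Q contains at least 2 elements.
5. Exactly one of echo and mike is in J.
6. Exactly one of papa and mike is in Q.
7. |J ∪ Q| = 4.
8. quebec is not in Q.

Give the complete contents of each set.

J = {charlie, echo, papa, quebec}; Q = {echo, papa}

From (3): papa ∈ Q.
From (8): quebec ∉ Q.
(1) (exactly one): charlie ∉ Q.
(6) (exactly one): mike ∉ Q.
(4): only 2 candidates remain for Q, so all are in.
Suppose echo ∉ J: no assignment then satisfies all the clues, so echo ∈ J.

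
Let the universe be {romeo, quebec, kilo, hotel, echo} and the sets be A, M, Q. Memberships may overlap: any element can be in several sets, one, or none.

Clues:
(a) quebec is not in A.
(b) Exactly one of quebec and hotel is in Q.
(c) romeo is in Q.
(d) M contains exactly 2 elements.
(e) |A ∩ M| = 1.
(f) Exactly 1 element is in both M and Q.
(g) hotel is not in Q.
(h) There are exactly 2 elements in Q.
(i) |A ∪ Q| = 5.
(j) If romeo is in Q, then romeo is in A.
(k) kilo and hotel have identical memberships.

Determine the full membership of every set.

A = {echo, hotel, kilo, romeo}; M = {echo, quebec}; Q = {quebec, romeo}

From (a): quebec ∉ A.
From (c): romeo ∈ Q.
From (g): hotel ∉ Q.
(b) (exactly one): quebec ∈ Q.
(h): Q already has 2, so the rest are out.
(j): romeo ∈ A.
Suppose romeo ∈ M: no assignment then satisfies all the clues, so romeo ∉ M.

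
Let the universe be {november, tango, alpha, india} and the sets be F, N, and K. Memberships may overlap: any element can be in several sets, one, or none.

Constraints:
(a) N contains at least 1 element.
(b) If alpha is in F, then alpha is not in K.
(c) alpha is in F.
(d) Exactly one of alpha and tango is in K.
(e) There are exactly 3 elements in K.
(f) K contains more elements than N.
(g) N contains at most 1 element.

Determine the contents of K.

K = {india, november, tango}

From (c): alpha ∈ F.
(b): alpha ∉ K.
(d) (exactly one): tango ∈ K.
(e): only 3 candidates remain for K, so all are in.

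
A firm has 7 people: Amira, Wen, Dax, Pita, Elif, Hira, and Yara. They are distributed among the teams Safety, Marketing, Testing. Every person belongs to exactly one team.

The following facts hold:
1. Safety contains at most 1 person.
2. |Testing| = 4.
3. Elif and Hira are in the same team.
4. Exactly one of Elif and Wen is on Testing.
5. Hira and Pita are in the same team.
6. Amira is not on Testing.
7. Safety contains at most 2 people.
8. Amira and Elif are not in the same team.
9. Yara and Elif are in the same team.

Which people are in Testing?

From (6): Amira ∉ Testing.
Suppose Wen ∈ Testing: no assignment then satisfies all the clues, so Wen ∉ Testing.

Testing = {Elif, Hira, Pita, Yara}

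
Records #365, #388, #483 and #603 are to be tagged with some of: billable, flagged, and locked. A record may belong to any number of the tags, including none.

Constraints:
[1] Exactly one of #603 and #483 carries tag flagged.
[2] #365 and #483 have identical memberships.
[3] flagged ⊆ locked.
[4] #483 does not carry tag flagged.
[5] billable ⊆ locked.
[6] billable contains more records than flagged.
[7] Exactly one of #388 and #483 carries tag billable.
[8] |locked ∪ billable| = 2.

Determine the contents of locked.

locked = {#388, #603}

From (4): #483 ∉ flagged.
(1) (exactly one): #603 ∈ flagged.
(2): #365 matches #483: #365 ∉ flagged.
(3) with #603 ∈ flagged: #603 ∈ locked.
Suppose #365 ∈ locked: no assignment then satisfies all the clues, so #365 ∉ locked.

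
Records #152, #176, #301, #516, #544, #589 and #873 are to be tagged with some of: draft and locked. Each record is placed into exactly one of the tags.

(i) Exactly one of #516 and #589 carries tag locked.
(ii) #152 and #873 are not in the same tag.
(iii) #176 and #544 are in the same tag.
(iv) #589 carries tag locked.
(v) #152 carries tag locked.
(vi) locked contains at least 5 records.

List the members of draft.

From (iv): #589 ∈ locked.
From (v): #152 ∈ locked.
(i) (exactly one): #516 ∉ locked.
(ii): #873 ∉ locked.
(vi): only 5 candidates remain for locked, so all are in.
Only one tag left: #516 ∈ draft.
Only one tag left: #873 ∈ draft.

draft = {#516, #873}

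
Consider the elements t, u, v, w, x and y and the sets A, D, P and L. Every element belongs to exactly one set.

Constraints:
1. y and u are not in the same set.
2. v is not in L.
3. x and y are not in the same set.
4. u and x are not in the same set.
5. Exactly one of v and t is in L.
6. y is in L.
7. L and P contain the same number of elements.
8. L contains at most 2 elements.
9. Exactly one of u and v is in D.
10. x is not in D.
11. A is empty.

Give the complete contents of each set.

From (2): v ∉ L.
From (6): y ∈ L.
From (10): x ∉ D.
(1): u ∉ L.
(3): x ∉ L.
(5) (exactly one): t ∈ L.
(8): L already has 2, so the rest are out.
(11): A already has 0, so the rest are out.
Only one set left: x ∈ P.
(4): u ∉ P.
Only one set left: u ∈ D.
Suppose w ∉ D: no assignment then satisfies all the clues, so w ∈ D.

A = {}; D = {u, w}; P = {v, x}; L = {t, y}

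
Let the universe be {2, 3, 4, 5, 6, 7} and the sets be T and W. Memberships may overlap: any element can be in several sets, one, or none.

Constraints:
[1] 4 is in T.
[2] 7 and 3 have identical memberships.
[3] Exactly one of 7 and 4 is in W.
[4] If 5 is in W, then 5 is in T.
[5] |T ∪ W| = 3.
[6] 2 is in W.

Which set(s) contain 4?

From (1): 4 ∈ T.
From (6): 2 ∈ W.
Suppose 4 ∉ W: no assignment then satisfies all the clues, so 4 ∈ W.

4: T, W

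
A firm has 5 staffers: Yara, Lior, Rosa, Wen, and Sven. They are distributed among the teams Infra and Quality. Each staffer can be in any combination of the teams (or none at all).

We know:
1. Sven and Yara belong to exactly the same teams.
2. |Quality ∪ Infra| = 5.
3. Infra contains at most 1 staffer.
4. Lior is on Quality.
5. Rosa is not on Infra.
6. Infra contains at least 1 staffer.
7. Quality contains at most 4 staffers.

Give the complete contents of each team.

Infra = {Wen}; Quality = {Lior, Rosa, Sven, Yara}

From (4): Lior ∈ Quality.
From (5): Rosa ∉ Infra.
Suppose Yara ∈ Infra: no assignment then satisfies all the clues, so Yara ∉ Infra.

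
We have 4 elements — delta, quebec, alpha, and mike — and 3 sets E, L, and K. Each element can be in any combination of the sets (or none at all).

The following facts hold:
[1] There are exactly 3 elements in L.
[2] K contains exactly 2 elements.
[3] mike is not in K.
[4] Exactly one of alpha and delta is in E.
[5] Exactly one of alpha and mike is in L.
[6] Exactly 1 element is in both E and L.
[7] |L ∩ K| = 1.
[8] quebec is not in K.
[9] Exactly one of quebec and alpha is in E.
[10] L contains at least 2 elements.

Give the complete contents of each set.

E = {alpha, mike}; L = {delta, mike, quebec}; K = {alpha, delta}

From (3): mike ∉ K.
From (8): quebec ∉ K.
(2): only 2 candidates remain for K, so all are in.
Suppose delta ∈ E: no assignment then satisfies all the clues, so delta ∉ E.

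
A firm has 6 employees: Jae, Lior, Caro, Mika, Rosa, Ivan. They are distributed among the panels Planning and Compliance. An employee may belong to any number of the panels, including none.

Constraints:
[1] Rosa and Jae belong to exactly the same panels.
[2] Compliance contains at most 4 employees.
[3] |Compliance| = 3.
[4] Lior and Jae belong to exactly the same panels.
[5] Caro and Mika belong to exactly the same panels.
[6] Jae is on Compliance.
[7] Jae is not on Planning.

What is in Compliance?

Compliance = {Jae, Lior, Rosa}

From (6): Jae ∈ Compliance.
From (7): Jae ∉ Planning.
(1): Rosa matches Jae: Rosa ∉ Planning.
(1): Rosa matches Jae: Rosa ∈ Compliance.
(4): Lior matches Jae: Lior ∉ Planning.
(4): Lior matches Jae: Lior ∈ Compliance.
(3): Compliance already has 3, so the rest are out.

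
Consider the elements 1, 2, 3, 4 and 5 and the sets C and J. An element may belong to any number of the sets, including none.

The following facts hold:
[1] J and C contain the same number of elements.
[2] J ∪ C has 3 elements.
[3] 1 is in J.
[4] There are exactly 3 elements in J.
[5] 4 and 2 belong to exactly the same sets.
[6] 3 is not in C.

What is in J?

J = {1, 2, 4}

From (3): 1 ∈ J.
From (6): 3 ∉ C.
Suppose 2 ∉ J: no assignment then satisfies all the clues, so 2 ∈ J.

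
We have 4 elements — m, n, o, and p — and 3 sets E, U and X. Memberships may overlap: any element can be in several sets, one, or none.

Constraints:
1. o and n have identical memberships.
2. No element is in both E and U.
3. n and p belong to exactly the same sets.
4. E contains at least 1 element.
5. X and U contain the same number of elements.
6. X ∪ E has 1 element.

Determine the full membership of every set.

E = {m}; U = {}; X = {}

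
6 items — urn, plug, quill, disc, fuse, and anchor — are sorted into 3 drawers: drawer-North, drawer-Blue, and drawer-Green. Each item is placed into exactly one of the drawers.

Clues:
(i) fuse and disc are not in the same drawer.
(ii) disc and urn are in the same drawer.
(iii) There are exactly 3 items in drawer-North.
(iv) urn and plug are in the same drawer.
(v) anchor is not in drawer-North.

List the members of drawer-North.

drawer-North = {disc, plug, urn}

From (v): anchor ∉ drawer-North.
Suppose urn ∉ drawer-North: no assignment then satisfies all the clues, so urn ∈ drawer-North.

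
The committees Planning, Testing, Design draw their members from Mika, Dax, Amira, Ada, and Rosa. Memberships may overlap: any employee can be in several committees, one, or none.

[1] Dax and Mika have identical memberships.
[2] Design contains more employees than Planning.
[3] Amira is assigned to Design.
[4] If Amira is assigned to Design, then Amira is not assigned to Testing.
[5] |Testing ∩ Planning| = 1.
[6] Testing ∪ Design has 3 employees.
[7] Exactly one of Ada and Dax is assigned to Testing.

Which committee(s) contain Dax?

Dax: none

From (3): Amira ∈ Design.
(4): Amira ∉ Testing.
Suppose Dax ∈ Planning: no assignment then satisfies all the clues, so Dax ∉ Planning.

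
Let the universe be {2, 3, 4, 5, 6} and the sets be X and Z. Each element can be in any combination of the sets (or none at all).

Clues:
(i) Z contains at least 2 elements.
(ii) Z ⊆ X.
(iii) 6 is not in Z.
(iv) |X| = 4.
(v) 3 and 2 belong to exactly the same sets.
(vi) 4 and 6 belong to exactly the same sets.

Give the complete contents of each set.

From (iii): 6 ∉ Z.
(vi): 4 matches 6: 4 ∉ Z.
Suppose 2 ∉ X: no assignment then satisfies all the clues, so 2 ∈ X.

X = {2, 3, 4, 6}; Z = {2, 3}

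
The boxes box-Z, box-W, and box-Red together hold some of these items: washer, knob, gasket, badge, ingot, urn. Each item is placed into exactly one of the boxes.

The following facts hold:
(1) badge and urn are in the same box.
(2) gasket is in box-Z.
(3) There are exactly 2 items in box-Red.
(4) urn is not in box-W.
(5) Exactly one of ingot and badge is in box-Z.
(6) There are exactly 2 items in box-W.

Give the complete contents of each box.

box-Z = {gasket, ingot}; box-W = {knob, washer}; box-Red = {badge, urn}

From (2): gasket ∈ box-Z.
From (4): urn ∉ box-W.
(1): badge matches urn: badge ∉ box-W.
Suppose washer ∈ box-Z: no assignment then satisfies all the clues, so washer ∉ box-Z.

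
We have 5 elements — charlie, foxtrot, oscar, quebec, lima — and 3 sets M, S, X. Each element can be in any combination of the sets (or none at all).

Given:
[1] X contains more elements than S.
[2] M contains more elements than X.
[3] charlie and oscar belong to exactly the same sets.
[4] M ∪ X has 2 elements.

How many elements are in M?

2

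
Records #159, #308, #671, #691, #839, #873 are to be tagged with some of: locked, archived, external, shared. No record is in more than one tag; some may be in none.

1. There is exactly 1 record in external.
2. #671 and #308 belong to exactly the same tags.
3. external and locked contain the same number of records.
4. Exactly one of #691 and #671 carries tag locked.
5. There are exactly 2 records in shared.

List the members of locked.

locked = {#691}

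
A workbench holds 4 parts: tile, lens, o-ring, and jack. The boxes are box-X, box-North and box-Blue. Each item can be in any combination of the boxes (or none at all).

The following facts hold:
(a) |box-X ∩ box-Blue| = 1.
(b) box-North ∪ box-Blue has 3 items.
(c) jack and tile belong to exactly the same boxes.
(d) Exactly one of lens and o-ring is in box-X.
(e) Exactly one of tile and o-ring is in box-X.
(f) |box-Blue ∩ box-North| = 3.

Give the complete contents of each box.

box-X = {o-ring}; box-North = {jack, o-ring, tile}; box-Blue = {jack, o-ring, tile}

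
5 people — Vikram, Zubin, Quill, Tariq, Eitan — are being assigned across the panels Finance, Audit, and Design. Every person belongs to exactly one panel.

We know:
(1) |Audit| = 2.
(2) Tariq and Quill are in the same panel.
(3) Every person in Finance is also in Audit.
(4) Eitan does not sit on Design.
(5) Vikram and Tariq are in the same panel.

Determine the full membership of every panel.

Finance = {}; Audit = {Eitan, Zubin}; Design = {Quill, Tariq, Vikram}

From (4): Eitan ∉ Design.
Suppose Vikram ∈ Finance: no assignment then satisfies all the clues, so Vikram ∉ Finance.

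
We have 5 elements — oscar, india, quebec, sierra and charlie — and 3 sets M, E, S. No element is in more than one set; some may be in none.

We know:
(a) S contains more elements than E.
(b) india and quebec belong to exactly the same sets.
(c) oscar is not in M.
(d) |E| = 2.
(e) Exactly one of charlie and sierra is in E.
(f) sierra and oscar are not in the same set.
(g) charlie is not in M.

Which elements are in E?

E = {charlie, oscar}

From (c): oscar ∉ M.
From (g): charlie ∉ M.
Suppose oscar ∉ E: no assignment then satisfies all the clues, so oscar ∈ E.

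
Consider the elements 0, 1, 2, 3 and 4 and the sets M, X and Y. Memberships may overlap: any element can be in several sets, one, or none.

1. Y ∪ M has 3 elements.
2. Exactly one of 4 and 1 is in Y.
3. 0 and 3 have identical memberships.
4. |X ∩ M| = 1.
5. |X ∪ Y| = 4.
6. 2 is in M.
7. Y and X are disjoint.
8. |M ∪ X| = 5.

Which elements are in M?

M = {1, 2, 4}

From (6): 2 ∈ M.
Suppose 0 ∈ M: no assignment then satisfies all the clues, so 0 ∉ M.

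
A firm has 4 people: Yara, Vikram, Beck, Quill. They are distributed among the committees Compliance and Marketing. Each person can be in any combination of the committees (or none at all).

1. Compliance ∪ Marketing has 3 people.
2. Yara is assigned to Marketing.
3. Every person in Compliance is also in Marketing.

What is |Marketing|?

3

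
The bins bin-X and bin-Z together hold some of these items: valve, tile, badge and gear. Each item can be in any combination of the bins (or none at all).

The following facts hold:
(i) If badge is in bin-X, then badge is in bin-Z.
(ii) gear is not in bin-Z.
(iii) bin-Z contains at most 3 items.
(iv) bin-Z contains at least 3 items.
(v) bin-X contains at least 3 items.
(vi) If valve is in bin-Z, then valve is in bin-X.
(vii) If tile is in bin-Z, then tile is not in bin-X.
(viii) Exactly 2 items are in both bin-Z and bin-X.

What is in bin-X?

From (ii): gear ∉ bin-Z.
(iv): only 3 candidates remain for bin-Z, so all are in.
(vi): valve ∈ bin-X.
(vii): tile ∉ bin-X.
(v): only 3 candidates remain for bin-X, so all are in.

bin-X = {badge, gear, valve}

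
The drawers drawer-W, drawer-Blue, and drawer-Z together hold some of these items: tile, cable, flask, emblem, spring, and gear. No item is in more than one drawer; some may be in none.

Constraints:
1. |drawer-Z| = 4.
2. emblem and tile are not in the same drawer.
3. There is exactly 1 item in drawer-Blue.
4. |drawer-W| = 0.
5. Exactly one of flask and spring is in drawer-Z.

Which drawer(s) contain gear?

gear: drawer-Z

(4): drawer-W already has 0, so the rest are out.
Suppose gear ∈ drawer-Blue: no assignment then satisfies all the clues, so gear ∉ drawer-Blue.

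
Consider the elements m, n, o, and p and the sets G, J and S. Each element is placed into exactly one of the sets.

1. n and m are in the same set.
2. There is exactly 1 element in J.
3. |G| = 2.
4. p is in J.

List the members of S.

From (4): p ∈ J.
(2): J already has 1, so the rest are out.
Suppose m ∈ S: no assignment then satisfies all the clues, so m ∉ S.

S = {o}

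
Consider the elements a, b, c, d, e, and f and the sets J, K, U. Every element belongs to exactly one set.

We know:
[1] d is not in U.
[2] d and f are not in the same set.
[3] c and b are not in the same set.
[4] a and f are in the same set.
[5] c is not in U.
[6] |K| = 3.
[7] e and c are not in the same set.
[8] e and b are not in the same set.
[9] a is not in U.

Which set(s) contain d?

d: J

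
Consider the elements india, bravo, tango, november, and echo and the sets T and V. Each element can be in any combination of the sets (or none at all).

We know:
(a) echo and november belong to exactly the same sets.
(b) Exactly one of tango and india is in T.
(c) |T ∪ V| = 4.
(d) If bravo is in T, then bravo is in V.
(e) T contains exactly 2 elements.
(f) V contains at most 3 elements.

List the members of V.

V = {bravo, echo, november}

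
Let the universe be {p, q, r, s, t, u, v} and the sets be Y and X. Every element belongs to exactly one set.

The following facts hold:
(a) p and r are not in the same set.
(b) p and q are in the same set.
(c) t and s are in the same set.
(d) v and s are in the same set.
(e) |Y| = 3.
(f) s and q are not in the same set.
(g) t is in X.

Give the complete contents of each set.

From (g): t ∈ X.
(c): s matches t: s ∉ Y.
(c): s matches t: s ∈ X.
(d): v matches s: v ∉ Y.
(d): v matches s: v ∈ X.
(f): q ∉ X.
Only one set left: q ∈ Y.
(b): p matches q: p ∈ Y.
(a): r ∉ Y.
(e): only 3 candidates remain for Y, so all are in.
Only one set left: r ∈ X.

Y = {p, q, u}; X = {r, s, t, v}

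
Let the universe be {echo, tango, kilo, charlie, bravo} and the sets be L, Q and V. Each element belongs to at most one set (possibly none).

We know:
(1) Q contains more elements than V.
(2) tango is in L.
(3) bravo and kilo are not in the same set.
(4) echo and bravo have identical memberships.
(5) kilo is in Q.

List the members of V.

V = {}

From (2): tango ∈ L.
From (5): kilo ∈ Q.
(3): bravo ∉ Q.
(4): echo matches bravo: echo ∉ Q.
Suppose echo ∈ V: no assignment then satisfies all the clues, so echo ∉ V.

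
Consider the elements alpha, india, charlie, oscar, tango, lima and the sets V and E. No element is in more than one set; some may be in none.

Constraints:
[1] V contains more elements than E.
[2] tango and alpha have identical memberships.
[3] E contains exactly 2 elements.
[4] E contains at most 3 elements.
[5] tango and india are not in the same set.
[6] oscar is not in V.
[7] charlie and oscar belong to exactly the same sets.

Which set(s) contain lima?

From (6): oscar ∉ V.
(7): charlie matches oscar: charlie ∉ V.
Suppose lima ∉ V: no assignment then satisfies all the clues, so lima ∈ V.

lima: V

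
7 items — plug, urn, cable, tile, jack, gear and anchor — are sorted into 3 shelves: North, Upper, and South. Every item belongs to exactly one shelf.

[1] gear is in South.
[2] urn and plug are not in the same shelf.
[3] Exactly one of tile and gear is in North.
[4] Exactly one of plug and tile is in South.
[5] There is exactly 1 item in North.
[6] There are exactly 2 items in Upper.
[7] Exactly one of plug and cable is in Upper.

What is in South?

South = {anchor, gear, jack, plug}

From (1): gear ∈ South.
(3) (exactly one): tile ∈ North.
(4) (exactly one): plug ∈ South.
(5): North already has 1, so the rest are out.
(7) (exactly one): cable ∈ Upper.
(2): urn ∉ South.
Only one shelf left: urn ∈ Upper.
(6): Upper already has 2, so the rest are out.
Only one shelf left: jack ∈ South.
Only one shelf left: anchor ∈ South.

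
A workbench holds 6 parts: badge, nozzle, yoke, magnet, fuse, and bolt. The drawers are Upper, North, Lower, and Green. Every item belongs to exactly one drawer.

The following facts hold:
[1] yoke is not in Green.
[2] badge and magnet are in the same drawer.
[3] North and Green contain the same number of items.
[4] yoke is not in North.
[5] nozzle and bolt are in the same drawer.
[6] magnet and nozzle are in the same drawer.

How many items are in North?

0

From (1): yoke ∉ Green.
From (4): yoke ∉ North.
Suppose badge ∈ North: no assignment then satisfies all the clues, so badge ∉ North.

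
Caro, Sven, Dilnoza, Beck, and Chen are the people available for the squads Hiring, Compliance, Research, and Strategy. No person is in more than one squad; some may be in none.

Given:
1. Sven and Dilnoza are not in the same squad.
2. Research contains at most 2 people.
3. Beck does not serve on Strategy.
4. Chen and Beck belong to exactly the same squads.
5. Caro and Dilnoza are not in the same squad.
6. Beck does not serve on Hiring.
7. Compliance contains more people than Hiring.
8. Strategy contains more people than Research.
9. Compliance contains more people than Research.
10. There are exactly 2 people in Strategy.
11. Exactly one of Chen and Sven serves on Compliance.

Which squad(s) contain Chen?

Chen: Compliance

From (3): Beck ∉ Strategy.
From (6): Beck ∉ Hiring.
(4): Chen matches Beck: Chen ∉ Hiring.
(4): Chen matches Beck: Chen ∉ Strategy.
Suppose Chen ∉ Compliance: no assignment then satisfies all the clues, so Chen ∈ Compliance.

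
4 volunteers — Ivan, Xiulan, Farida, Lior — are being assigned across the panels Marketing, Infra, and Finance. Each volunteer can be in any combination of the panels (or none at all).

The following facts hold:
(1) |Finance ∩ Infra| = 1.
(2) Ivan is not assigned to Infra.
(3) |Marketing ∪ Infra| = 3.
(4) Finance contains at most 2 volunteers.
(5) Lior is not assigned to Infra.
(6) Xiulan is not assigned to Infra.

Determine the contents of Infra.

Infra = {Farida}

From (2): Ivan ∉ Infra.
From (5): Lior ∉ Infra.
From (6): Xiulan ∉ Infra.
Suppose Farida ∉ Infra: no assignment then satisfies all the clues, so Farida ∈ Infra.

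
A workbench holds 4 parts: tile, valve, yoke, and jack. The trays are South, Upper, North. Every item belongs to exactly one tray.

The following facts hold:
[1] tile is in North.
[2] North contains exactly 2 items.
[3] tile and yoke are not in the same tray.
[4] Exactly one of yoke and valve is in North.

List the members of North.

North = {tile, valve}

From (1): tile ∈ North.
(3): yoke ∉ North.
(4) (exactly one): valve ∈ North.
(2): North already has 2, so the rest are out.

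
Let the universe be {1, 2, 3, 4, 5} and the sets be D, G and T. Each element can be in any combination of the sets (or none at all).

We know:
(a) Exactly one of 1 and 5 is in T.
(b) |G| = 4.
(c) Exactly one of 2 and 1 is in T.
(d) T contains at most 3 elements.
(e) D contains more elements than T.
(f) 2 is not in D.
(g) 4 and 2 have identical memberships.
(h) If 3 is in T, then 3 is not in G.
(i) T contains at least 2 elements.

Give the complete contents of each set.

D = {1, 3, 5}; G = {1, 2, 4, 5}; T = {1, 3}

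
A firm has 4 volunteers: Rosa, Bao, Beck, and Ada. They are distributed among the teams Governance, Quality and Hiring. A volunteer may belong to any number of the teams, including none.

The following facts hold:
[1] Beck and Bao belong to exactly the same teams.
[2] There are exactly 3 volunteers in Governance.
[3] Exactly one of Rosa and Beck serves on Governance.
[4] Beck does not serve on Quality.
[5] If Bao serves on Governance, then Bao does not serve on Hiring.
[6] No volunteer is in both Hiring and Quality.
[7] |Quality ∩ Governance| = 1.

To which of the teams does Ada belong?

Ada: Governance, Quality

From (4): Beck ∉ Quality.
(1): Bao matches Beck: Bao ∉ Quality.
Suppose Ada ∉ Governance: no assignment then satisfies all the clues, so Ada ∈ Governance.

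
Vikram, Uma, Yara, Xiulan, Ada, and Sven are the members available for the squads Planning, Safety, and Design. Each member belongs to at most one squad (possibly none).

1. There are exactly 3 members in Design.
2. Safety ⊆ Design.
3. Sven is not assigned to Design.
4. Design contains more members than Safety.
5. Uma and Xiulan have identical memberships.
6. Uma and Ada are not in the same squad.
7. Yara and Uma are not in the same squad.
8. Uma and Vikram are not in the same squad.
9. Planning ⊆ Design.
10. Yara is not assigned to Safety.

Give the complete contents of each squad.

Planning = {}; Safety = {}; Design = {Ada, Vikram, Yara}

From (3): Sven ∉ Design.
From (10): Yara ∉ Safety.
(2) contrapositive: Sven ∉ Safety.
(9) contrapositive: Sven ∉ Planning.
Suppose Vikram ∈ Planning: no assignment then satisfies all the clues, so Vikram ∉ Planning.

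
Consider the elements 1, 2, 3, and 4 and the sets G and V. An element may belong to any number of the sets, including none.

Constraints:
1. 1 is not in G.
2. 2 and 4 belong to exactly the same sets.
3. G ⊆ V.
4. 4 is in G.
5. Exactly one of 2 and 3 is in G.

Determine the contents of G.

G = {2, 4}

From (1): 1 ∉ G.
From (4): 4 ∈ G.
(2): 2 matches 4: 2 ∈ G.
(3) with 2 ∈ G: 2 ∈ V.
(3) with 4 ∈ G: 4 ∈ V.
(5) (exactly one): 3 ∉ G.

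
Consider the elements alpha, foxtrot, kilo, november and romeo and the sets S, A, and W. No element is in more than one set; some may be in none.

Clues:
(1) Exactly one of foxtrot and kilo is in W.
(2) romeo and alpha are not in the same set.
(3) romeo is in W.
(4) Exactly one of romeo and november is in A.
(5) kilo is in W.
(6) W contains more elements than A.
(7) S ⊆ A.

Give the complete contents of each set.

S = {}; A = {november}; W = {kilo, romeo}

From (3): romeo ∈ W.
From (5): kilo ∈ W.
(1) (exactly one): foxtrot ∉ W.
(2): alpha ∉ W.
(4) (exactly one): november ∈ A.
Suppose alpha ∈ S: no assignment then satisfies all the clues, so alpha ∉ S.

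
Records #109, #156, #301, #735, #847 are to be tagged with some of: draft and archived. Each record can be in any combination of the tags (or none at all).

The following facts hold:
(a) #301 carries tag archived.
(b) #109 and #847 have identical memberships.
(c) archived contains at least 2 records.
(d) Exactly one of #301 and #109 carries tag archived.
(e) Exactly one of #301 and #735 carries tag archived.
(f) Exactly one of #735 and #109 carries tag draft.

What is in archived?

From (a): #301 ∈ archived.
(d) (exactly one): #109 ∉ archived.
(e) (exactly one): #735 ∉ archived.
(b): #847 matches #109: #847 ∉ archived.
(c): only 2 candidates remain for archived, so all are in.

archived = {#156, #301}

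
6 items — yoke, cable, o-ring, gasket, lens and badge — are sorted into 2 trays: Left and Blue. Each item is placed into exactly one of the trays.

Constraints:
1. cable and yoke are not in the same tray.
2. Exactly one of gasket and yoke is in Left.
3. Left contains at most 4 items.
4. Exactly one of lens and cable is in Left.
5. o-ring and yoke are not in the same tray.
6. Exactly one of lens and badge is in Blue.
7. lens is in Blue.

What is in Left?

Left = {badge, cable, gasket, o-ring}

From (7): lens ∈ Blue.
(4) (exactly one): cable ∈ Left.
(6) (exactly one): badge ∉ Blue.
Only one tray left: badge ∈ Left.
(1): yoke ∉ Left.
(2) (exactly one): gasket ∈ Left.
Only one tray left: yoke ∈ Blue.
(5): o-ring ∉ Blue.
Only one tray left: o-ring ∈ Left.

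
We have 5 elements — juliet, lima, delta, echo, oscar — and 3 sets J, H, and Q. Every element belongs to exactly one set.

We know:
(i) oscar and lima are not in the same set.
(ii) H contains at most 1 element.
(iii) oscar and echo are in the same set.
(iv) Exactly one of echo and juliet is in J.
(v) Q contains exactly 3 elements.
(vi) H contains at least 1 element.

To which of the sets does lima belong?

lima: H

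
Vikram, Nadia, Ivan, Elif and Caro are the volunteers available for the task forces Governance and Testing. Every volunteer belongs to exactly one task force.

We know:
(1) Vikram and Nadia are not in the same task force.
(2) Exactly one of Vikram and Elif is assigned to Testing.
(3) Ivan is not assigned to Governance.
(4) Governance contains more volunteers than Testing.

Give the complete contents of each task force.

Governance = {Caro, Elif, Nadia}; Testing = {Ivan, Vikram}

From (3): Ivan ∉ Governance.
Only one task force left: Ivan ∈ Testing.
Suppose Vikram ∈ Governance: no assignment then satisfies all the clues, so Vikram ∉ Governance.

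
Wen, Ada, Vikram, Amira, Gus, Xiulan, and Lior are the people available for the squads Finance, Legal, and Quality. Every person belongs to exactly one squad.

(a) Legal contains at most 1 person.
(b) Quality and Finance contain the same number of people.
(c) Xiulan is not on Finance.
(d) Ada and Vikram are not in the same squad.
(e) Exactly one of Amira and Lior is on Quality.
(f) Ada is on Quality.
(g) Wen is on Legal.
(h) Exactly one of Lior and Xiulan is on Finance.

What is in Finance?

From (c): Xiulan ∉ Finance.
From (f): Ada ∈ Quality.
From (g): Wen ∈ Legal.
(a): Legal already has 1, so the rest are out.
(d): Vikram ∉ Quality.
(h) (exactly one): Lior ∈ Finance.
Only one squad left: Vikram ∈ Finance.
Only one squad left: Xiulan ∈ Quality.
(e) (exactly one): Amira ∈ Quality.
Suppose Gus ∉ Finance: no assignment then satisfies all the clues, so Gus ∈ Finance.

Finance = {Gus, Lior, Vikram}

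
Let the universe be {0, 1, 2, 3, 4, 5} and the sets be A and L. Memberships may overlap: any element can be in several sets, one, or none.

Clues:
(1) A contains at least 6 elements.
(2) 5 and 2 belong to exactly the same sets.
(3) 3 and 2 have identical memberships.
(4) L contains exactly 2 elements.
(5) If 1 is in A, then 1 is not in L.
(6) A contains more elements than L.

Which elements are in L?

L = {0, 4}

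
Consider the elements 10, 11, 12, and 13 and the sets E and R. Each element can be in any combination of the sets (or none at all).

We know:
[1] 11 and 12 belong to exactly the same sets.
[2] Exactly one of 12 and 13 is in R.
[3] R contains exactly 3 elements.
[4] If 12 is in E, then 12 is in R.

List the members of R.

R = {10, 11, 12}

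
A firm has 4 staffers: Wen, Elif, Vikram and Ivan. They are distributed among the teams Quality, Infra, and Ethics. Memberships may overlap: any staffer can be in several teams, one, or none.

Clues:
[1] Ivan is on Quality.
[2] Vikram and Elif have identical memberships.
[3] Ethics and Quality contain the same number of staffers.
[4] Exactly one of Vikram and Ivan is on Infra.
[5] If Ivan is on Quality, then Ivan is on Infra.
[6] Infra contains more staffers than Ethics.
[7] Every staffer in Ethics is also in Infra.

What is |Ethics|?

1

From (1): Ivan ∈ Quality.
(5): Ivan ∈ Infra.
(4) (exactly one): Vikram ∉ Infra.
(7) contrapositive: Vikram ∉ Ethics.
(2): Elif matches Vikram: Elif ∉ Infra.
(2): Elif matches Vikram: Elif ∉ Ethics.
Suppose Wen ∈ Quality: no assignment then satisfies all the clues, so Wen ∉ Quality.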